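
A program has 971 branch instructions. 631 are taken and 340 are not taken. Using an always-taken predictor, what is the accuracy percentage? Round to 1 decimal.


Predictor: always-taken
Correct predictions = 631
Accuracy = 631 / 971 * 100 = 65.0%

65.0


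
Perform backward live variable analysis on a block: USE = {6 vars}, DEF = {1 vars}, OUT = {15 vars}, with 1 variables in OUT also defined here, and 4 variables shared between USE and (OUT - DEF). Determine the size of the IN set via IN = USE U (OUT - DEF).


OUT - DEF: 15 - 1 = 14
|IN| = |USE| + |OUT - DEF| - |USE ∩ (OUT - DEF)| = 6 + 14 - 4 = 16

16


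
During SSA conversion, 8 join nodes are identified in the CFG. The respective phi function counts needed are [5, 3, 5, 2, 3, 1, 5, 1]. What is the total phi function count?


Total phi functions = sum of phi functions at each join node
= 5 + 3 + 5 + 2 + 3 + 1 + 5 + 1 = 25

25


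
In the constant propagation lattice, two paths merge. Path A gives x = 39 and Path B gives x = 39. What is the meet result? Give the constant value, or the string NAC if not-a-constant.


Meet operation: if both paths give the same constant, result is that constant; if they differ, result is NAC (not-a-constant).
Path A: 39, Path B: 39 -> equal
Result: constant -> 39

39


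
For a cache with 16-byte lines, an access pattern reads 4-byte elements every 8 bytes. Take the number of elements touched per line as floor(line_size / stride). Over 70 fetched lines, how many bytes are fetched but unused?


Elements per line = floor(16 / 8) = 2
Bytes used per line = 2 * 4 = 8
Wasted per line = 16 - 8 = 8
Total wasted = 8 * 70 = 560

560


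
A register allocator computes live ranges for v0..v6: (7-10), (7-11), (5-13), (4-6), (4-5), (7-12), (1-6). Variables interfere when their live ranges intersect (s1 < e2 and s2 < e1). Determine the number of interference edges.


Check all pairs for overlapping intervals.
Two intervals (s1,e1) and (s2,e2) overlap if s1 < e2 and s2 < e1.
v0 (7-10) vs v1..v6: overlaps v1, v2, v5 -> 3
v1 (7-11) vs v2..v6: overlaps v2, v5 -> 2
v2 (5-13) vs v3..v6: overlaps v3, v5, v6 -> 3
v3 (4-6) vs v4..v6: overlaps v4, v6 -> 2
v4 (4-5) vs v5..v6: overlaps v6 -> 1
v5 (7-12) vs v6: overlaps none -> 0
Total overlapping pairs = 3 + 2 + 3 + 2 + 1 + 0 = 11

11


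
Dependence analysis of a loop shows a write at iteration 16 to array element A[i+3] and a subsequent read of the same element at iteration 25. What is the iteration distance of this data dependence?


Distance = read iteration - write iteration
= 25 - 16 = 9

9


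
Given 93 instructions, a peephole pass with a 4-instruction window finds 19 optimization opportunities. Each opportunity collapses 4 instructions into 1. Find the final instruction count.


Each match removes 3 instructions.
Total removed = 19 * 3 = 57
Remaining = 93 - 57 = 36

36


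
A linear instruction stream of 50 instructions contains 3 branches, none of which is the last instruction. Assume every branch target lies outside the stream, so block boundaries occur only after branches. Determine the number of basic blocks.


With no in-sequence branch targets, the leaders are the first instruction plus the instruction after each branch.
Number of basic blocks = branches + 1
= 3 + 1 = 4

4


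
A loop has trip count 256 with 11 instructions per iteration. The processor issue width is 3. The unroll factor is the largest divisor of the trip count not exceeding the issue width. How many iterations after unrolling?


Largest divisor of 256 <= 3 is 2
New iterations = 256 / 2 = 128

128


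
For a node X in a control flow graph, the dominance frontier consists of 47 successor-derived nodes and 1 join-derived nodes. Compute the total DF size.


DF(X) = direct successor contributions + join point contributions
= 47 + 1 = 48

48


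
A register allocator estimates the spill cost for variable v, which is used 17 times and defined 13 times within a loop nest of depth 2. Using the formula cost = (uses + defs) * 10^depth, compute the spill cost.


uses + defs = 17 + 13 = 30
10^2 = 100
Spill cost = 30 * 100 = 3000

3000


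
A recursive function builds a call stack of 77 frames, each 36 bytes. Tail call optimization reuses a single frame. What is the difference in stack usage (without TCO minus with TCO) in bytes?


Without TCO: 77 * 36 = 2772 bytes
With TCO: reuse 1 frame = 36 bytes
Savings = 2772 - 36 = 2736

2736


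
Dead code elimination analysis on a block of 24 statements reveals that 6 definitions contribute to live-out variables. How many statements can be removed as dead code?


Dead code = total statements - live definitions
= 24 - 6 = 18

18


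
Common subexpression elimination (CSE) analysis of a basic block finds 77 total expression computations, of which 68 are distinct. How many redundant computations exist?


CSE count = total expressions - unique expressions
= 77 - 68 = 9

9


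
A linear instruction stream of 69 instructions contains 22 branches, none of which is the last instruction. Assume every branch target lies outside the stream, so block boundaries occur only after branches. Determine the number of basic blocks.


With no in-sequence branch targets, the leaders are the first instruction plus the instruction after each branch.
Number of basic blocks = branches + 1
= 22 + 1 = 23

23


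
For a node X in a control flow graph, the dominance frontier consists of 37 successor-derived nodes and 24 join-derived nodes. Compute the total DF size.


DF(X) = direct successor contributions + join point contributions
= 37 + 24 = 61

61


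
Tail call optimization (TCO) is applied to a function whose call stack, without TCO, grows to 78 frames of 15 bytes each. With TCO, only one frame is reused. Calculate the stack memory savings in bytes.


Without TCO: 78 * 15 = 1170 bytes
With TCO: reuse 1 frame = 15 bytes
Savings = 1170 - 15 = 1155

1155


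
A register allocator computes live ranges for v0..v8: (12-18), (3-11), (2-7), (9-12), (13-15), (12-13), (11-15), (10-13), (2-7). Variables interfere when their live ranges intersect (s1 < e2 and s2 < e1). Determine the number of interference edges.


Check all pairs for overlapping intervals.
Two intervals (s1,e1) and (s2,e2) overlap if s1 < e2 and s2 < e1.
v0 (12-18) vs v1..v8: overlaps v4, v5, v6, v7 -> 4
v1 (3-11) vs v2..v8: overlaps v2, v3, v7, v8 -> 4
v2 (2-7) vs v3..v8: overlaps v8 -> 1
v3 (9-12) vs v4..v8: overlaps v6, v7 -> 2
v4 (13-15) vs v5..v8: overlaps v6 -> 1
v5 (12-13) vs v6..v8: overlaps v6, v7 -> 2
v6 (11-15) vs v7..v8: overlaps v7 -> 1
v7 (10-13) vs v8: overlaps none -> 0
Total overlapping pairs = 4 + 4 + 1 + 2 + 1 + 2 + 1 + 0 = 15

15


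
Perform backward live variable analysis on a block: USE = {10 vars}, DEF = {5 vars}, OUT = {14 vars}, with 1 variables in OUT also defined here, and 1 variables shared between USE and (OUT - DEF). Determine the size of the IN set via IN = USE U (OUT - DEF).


OUT - DEF: 14 - 1 = 13
|IN| = |USE| + |OUT - DEF| - |USE ∩ (OUT - DEF)| = 10 + 13 - 1 = 22

22


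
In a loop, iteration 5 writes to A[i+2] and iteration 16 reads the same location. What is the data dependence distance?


Distance = read iteration - write iteration
= 16 - 5 = 11

11


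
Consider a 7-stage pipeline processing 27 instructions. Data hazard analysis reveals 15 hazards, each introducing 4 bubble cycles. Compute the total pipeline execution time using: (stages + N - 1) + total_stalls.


Base cycles = 7 + 27 - 1 = 33
Total stalls = 15 * 4 = 60
Total = 33 + 60 = 93

93


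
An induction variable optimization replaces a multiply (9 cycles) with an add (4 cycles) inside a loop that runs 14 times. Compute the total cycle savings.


Per-iteration saving = 9 - 4 = 5
Total saved = 14 * 5 = 70

70


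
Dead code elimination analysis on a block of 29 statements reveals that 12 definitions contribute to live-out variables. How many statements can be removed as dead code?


Dead code = total statements - live definitions
= 29 - 12 = 17

17


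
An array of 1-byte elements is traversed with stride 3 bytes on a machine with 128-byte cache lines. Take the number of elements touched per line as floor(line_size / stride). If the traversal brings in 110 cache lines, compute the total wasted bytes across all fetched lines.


Elements per line = floor(128 / 3) = 42
Bytes used per line = 42 * 1 = 42
Wasted per line = 128 - 42 = 86
Total wasted = 86 * 110 = 9460

9460


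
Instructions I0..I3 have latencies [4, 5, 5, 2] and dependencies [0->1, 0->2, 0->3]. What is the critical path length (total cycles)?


Compute longest path through dependency graph: dist(Ik) = max over predecessors of dist + latency(Ik).
dist(I0) = latency 4 = 4
dist(I1) = dist(I0) + 5 = 4 + 5 = 9
dist(I2) = dist(I0) + 5 = 4 + 5 = 9
dist(I3) = dist(I0) + 2 = 4 + 2 = 6
Critical path = max dist = 9

9


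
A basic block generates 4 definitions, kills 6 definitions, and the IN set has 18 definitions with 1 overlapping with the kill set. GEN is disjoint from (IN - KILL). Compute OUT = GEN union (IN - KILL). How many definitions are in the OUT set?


IN - KILL: 18 - 1 = 17 surviving definitions
OUT = GEN + surviving = 4 + 17 = 21

21


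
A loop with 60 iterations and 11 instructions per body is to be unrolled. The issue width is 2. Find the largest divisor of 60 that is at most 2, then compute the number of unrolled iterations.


Largest divisor of 60 <= 2 is 2
New iterations = 60 / 2 = 30

30


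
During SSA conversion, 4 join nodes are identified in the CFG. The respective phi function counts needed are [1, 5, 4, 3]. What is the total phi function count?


Total phi functions = sum of phi functions at each join node
= 1 + 5 + 4 + 3 = 13

13


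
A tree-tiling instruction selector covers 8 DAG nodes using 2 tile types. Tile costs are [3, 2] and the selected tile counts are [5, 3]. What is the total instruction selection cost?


Total cost = sum(count_i * cost_i)
= 5*3 + 3*2
= 21

21


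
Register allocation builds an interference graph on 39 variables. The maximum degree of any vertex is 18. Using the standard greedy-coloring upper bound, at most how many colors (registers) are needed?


Greedy coloring never needs more than (max_degree + 1) colors: when coloring a vertex, at most max_degree neighbors are already colored.
Upper bound = 18 + 1 = 19

19


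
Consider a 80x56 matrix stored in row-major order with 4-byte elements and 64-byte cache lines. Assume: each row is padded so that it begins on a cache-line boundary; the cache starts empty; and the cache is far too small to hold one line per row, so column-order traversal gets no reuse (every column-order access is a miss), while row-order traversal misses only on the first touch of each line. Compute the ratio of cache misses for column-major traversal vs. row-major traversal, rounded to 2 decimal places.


Each row occupies 56 * 4 = 224 bytes and starts on a line boundary, so it spans ceil(224 / 64) = 4 cache lines.
Row-major traversal misses (one per line touched): 80 * ceil(56 * 4 / 64) = 320
Column-major traversal misses (no reuse, every access misses): 80 * 56 = 4480
Ratio = 4480 / 320 = 14.0

14.0


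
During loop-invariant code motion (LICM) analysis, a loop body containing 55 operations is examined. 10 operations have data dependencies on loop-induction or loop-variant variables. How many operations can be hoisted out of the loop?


Invariant candidates = total - loop-dependent
= 55 - 10 = 45

45


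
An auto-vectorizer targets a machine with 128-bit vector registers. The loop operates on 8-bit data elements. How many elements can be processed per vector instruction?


Width = SIMD bits / data type bits
= 128 / 8 = 16

16


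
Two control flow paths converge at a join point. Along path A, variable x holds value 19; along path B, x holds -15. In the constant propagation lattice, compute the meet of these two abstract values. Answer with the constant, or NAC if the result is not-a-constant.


Meet operation: if both paths give the same constant, result is that constant; if they differ, result is NAC (not-a-constant).
Path A: 19, Path B: -15 -> differ
Result: not-a-constant -> NAC

NAC


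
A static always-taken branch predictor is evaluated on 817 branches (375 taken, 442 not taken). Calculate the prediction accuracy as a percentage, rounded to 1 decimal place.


Predictor: always-taken
Correct predictions = 375
Accuracy = 375 / 817 * 100 = 45.9%

45.9


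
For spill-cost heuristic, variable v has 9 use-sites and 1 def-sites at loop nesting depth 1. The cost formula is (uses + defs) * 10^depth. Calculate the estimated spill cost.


uses + defs = 9 + 1 = 10
10^1 = 10
Spill cost = 10 * 10 = 100

100


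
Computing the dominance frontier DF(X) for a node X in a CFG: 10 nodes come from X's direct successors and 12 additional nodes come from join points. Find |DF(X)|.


DF(X) = direct successor contributions + join point contributions
= 10 + 12 = 22

22


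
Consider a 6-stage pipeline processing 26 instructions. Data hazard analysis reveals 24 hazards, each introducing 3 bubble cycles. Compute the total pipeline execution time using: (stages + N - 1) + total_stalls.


Base cycles = 6 + 26 - 1 = 31
Total stalls = 24 * 3 = 72
Total = 31 + 72 = 103

103


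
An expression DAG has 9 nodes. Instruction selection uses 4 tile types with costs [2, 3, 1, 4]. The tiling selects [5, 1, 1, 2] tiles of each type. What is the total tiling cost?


Total cost = sum(count_i * cost_i)
= 5*2 + 1*3 + 1*1 + 2*4
= 22

22


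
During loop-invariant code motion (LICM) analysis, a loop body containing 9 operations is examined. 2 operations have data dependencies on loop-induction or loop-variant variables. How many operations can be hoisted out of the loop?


Invariant candidates = total - loop-dependent
= 9 - 2 = 7

7


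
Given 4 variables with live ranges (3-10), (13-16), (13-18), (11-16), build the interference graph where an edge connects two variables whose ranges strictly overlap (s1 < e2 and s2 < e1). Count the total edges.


Check all pairs for overlapping intervals.
Two intervals (s1,e1) and (s2,e2) overlap if s1 < e2 and s2 < e1.
v0 (3-10) vs v1..v3: overlaps none -> 0
v1 (13-16) vs v2..v3: overlaps v2, v3 -> 2
v2 (13-18) vs v3: overlaps v3 -> 1
Total overlapping pairs = 0 + 2 + 1 = 3

3


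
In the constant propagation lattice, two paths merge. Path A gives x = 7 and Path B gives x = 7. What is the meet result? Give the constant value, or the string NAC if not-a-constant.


Meet operation: if both paths give the same constant, result is that constant; if they differ, result is NAC (not-a-constant).
Path A: 7, Path B: 7 -> equal
Result: constant -> 7

7


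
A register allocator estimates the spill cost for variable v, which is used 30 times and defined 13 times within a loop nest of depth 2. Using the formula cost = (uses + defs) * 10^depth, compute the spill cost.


uses + defs = 30 + 13 = 43
10^2 = 100
Spill cost = 43 * 100 = 4300

4300


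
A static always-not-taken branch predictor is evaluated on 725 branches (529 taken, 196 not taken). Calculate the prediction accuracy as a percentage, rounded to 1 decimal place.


Predictor: always-not-taken
Correct predictions = 196
Accuracy = 196 / 725 * 100 = 27.0%

27.0


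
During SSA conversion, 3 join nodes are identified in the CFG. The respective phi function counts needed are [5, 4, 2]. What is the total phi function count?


Total phi functions = sum of phi functions at each join node
= 5 + 4 + 2 = 11

11


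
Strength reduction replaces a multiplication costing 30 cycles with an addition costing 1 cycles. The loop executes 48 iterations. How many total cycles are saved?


Per-iteration saving = 30 - 1 = 29
Total saved = 48 * 29 = 1392

1392


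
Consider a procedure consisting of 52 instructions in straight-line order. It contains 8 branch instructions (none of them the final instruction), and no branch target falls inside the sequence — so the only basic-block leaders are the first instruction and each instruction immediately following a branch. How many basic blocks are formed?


With no in-sequence branch targets, the leaders are the first instruction plus the instruction after each branch.
Number of basic blocks = branches + 1
= 8 + 1 = 9

9


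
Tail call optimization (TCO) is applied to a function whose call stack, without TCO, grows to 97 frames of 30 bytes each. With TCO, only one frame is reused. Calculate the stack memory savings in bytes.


Without TCO: 97 * 30 = 2910 bytes
With TCO: reuse 1 frame = 30 bytes
Savings = 2910 - 30 = 2880

2880


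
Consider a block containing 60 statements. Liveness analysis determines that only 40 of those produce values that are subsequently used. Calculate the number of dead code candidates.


Dead code = total statements - live definitions
= 60 - 40 = 20

20


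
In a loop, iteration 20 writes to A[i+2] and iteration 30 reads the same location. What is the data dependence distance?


Distance = read iteration - write iteration
= 30 - 20 = 10

10


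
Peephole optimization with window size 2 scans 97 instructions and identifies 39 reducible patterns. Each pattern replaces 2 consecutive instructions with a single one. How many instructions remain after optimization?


Each match removes 1 instructions.
Total removed = 39 * 1 = 39
Remaining = 97 - 39 = 58

58


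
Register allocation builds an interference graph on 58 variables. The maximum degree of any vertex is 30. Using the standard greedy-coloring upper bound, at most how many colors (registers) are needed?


Greedy coloring never needs more than (max_degree + 1) colors: when coloring a vertex, at most max_degree neighbors are already colored.
Upper bound = 30 + 1 = 31

31


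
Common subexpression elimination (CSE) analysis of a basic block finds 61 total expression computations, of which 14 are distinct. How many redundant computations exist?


CSE count = total expressions - unique expressions
= 61 - 14 = 47

47


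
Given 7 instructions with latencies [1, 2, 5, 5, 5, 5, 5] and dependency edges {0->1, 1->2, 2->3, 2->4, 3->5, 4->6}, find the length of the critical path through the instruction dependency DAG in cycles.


Compute longest path through dependency graph: dist(Ik) = max over predecessors of dist + latency(Ik).
dist(I0) = latency 1 = 1
dist(I1) = dist(I0) + 2 = 1 + 2 = 3
dist(I2) = dist(I1) + 5 = 3 + 5 = 8
dist(I3) = dist(I2) + 5 = 8 + 5 = 13
dist(I4) = dist(I2) + 5 = 8 + 5 = 13
dist(I5) = dist(I3) + 5 = 13 + 5 = 18
dist(I6) = dist(I4) + 5 = 13 + 5 = 18
Critical path = max dist = 18

18


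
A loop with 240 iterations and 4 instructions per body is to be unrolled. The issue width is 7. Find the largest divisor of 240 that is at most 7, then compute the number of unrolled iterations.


Largest divisor of 240 <= 7 is 6
New iterations = 240 / 6 = 40

40


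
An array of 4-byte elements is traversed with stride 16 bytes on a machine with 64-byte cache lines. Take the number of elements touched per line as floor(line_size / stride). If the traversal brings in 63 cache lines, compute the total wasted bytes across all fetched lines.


Elements per line = floor(64 / 16) = 4
Bytes used per line = 4 * 4 = 16
Wasted per line = 64 - 16 = 48
Total wasted = 48 * 63 = 3024

3024


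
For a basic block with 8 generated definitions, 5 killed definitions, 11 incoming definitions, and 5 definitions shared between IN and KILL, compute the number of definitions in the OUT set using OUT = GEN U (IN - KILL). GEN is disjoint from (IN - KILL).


IN - KILL: 11 - 5 = 6 surviving definitions
OUT = GEN + surviving = 8 + 6 = 14

14


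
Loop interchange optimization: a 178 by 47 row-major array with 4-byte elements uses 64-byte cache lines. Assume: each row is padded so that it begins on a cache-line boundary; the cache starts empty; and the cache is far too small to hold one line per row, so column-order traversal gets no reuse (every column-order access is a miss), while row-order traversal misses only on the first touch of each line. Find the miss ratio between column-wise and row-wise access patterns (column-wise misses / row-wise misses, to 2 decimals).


Each row occupies 47 * 4 = 188 bytes and starts on a line boundary, so it spans ceil(188 / 64) = 3 cache lines.
Row-major traversal misses (one per line touched): 178 * ceil(47 * 4 / 64) = 534
Column-major traversal misses (no reuse, every access misses): 178 * 47 = 8366
Ratio = 8366 / 534 = 15.67

15.67


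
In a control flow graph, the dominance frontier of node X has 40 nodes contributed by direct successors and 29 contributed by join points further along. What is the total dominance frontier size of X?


DF(X) = direct successor contributions + join point contributions
= 40 + 29 = 69

69


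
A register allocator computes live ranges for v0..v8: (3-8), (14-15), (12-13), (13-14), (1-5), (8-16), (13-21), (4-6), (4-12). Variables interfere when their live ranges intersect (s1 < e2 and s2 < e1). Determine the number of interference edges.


Check all pairs for overlapping intervals.
Two intervals (s1,e1) and (s2,e2) overlap if s1 < e2 and s2 < e1.
v0 (3-8) vs v1..v8: overlaps v4, v7, v8 -> 3
v1 (14-15) vs v2..v8: overlaps v5, v6 -> 2
v2 (12-13) vs v3..v8: overlaps v5 -> 1
v3 (13-14) vs v4..v8: overlaps v5, v6 -> 2
v4 (1-5) vs v5..v8: overlaps v7, v8 -> 2
v5 (8-16) vs v6..v8: overlaps v6, v8 -> 2
v6 (13-21) vs v7..v8: overlaps none -> 0
v7 (4-6) vs v8: overlaps v8 -> 1
Total overlapping pairs = 3 + 2 + 1 + 2 + 2 + 2 + 0 + 1 = 13

13


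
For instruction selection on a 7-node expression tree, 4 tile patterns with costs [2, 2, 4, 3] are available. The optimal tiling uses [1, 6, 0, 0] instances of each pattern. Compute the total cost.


Total cost = sum(count_i * cost_i)
= 1*2 + 6*2 + 0*4 + 0*3
= 14

14


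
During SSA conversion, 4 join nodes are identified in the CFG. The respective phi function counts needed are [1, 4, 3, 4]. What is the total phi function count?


Total phi functions = sum of phi functions at each join node
= 1 + 4 + 3 + 4 = 12

12


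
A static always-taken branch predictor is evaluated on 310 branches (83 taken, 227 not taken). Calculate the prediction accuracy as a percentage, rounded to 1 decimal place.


Predictor: always-taken
Correct predictions = 83
Accuracy = 83 / 310 * 100 = 26.8%

26.8


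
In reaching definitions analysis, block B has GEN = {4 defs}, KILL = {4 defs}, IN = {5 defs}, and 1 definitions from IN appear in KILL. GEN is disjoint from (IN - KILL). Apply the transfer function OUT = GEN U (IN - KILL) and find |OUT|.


IN - KILL: 5 - 1 = 4 surviving definitions
OUT = GEN + surviving = 4 + 4 = 8

8


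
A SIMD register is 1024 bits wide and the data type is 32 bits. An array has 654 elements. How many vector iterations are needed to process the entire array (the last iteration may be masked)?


Width = 1024 / 32 = 32 elements per vector op
Iterations = ceil(654 / 32) = 21

21


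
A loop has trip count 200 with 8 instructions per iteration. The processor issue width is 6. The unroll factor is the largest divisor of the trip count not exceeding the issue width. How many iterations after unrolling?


Largest divisor of 200 <= 6 is 5
New iterations = 200 / 5 = 40

40


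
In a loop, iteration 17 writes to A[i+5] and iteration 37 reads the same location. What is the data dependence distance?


Distance = read iteration - write iteration
= 37 - 17 = 20

20


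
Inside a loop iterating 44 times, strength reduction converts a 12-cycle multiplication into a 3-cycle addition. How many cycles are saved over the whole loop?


Per-iteration saving = 12 - 3 = 9
Total saved = 44 * 9 = 396

396


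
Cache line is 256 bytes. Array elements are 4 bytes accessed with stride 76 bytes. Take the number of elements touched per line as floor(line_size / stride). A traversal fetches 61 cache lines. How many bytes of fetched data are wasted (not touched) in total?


Elements per line = floor(256 / 76) = 3
Bytes used per line = 3 * 4 = 12
Wasted per line = 256 - 12 = 244
Total wasted = 244 * 61 = 14884

14884


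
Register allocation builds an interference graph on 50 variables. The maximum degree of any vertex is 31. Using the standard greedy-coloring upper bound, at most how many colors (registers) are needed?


Greedy coloring never needs more than (max_degree + 1) colors: when coloring a vertex, at most max_degree neighbors are already colored.
Upper bound = 31 + 1 = 32

32


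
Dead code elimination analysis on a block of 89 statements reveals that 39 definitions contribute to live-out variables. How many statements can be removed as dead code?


Dead code = total statements - live definitions
= 89 - 39 = 50

50


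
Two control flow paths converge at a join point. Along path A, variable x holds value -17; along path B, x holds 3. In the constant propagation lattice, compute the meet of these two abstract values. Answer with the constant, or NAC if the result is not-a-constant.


Meet operation: if both paths give the same constant, result is that constant; if they differ, result is NAC (not-a-constant).
Path A: -17, Path B: 3 -> differ
Result: not-a-constant -> NAC

NAC


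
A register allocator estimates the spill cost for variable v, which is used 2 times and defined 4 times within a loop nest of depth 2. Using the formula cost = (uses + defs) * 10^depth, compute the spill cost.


uses + defs = 2 + 4 = 6
10^2 = 100
Spill cost = 6 * 100 = 600

600


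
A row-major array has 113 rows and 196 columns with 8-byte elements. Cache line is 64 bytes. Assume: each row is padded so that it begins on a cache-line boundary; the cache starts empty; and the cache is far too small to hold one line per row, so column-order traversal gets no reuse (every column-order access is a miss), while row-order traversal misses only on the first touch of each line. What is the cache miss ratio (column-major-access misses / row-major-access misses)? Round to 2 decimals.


Each row occupies 196 * 8 = 1568 bytes and starts on a line boundary, so it spans ceil(1568 / 64) = 25 cache lines.
Row-major traversal misses (one per line touched): 113 * ceil(196 * 8 / 64) = 2825
Column-major traversal misses (no reuse, every access misses): 113 * 196 = 22148
Ratio = 22148 / 2825 = 7.84

7.84


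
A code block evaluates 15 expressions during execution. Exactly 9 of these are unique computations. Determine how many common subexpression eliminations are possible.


CSE count = total expressions - unique expressions
= 15 - 9 = 6

6


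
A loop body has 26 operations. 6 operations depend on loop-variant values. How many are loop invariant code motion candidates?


Invariant candidates = total - loop-dependent
= 26 - 6 = 20

20


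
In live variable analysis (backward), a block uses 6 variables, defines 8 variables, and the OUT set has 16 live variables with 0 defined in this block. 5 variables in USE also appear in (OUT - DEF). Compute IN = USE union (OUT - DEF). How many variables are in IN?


OUT - DEF: 16 - 0 = 16
|IN| = |USE| + |OUT - DEF| - |USE ∩ (OUT - DEF)| = 6 + 16 - 5 = 17

17


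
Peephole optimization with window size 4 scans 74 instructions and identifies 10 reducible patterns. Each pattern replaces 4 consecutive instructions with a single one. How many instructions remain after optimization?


Each match removes 3 instructions.
Total removed = 10 * 3 = 30
Remaining = 74 - 30 = 44

44


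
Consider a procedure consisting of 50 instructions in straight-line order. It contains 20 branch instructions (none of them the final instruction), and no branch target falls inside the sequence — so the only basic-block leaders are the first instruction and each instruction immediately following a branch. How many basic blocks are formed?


With no in-sequence branch targets, the leaders are the first instruction plus the instruction after each branch.
Number of basic blocks = branches + 1
= 20 + 1 = 21

21


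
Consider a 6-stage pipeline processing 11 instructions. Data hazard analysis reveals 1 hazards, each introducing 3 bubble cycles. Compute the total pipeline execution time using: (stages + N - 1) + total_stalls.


Base cycles = 6 + 11 - 1 = 16
Total stalls = 1 * 3 = 3
Total = 16 + 3 = 19

19


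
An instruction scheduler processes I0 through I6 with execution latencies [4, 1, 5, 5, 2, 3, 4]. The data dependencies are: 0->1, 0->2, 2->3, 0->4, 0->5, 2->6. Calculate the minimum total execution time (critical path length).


Compute longest path through dependency graph: dist(Ik) = max over predecessors of dist + latency(Ik).
dist(I0) = latency 4 = 4
dist(I1) = dist(I0) + 1 = 4 + 1 = 5
dist(I2) = dist(I0) + 5 = 4 + 5 = 9
dist(I3) = dist(I2) + 5 = 9 + 5 = 14
dist(I4) = dist(I0) + 2 = 4 + 2 = 6
dist(I5) = dist(I0) + 3 = 4 + 3 = 7
dist(I6) = dist(I2) + 4 = 9 + 4 = 13
Critical path = max dist = 14

14


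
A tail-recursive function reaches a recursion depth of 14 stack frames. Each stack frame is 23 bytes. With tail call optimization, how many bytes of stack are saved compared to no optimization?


Without TCO: 14 * 23 = 322 bytes
With TCO: reuse 1 frame = 23 bytes
Savings = 322 - 23 = 299

299


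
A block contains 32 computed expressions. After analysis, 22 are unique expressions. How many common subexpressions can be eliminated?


CSE count = total expressions - unique expressions
= 32 - 22 = 10

10


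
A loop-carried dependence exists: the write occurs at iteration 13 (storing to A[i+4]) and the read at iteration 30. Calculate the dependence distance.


Distance = read iteration - write iteration
= 30 - 13 = 17

17


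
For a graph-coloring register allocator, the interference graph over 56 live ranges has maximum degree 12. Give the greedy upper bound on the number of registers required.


Greedy coloring never needs more than (max_degree + 1) colors: when coloring a vertex, at most max_degree neighbors are already colored.
Upper bound = 12 + 1 = 13

13


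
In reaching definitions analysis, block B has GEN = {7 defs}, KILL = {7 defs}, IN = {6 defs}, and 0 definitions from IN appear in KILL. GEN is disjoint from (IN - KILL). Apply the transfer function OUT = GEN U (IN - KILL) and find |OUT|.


IN - KILL: 6 - 0 = 6 surviving definitions
OUT = GEN + surviving = 7 + 6 = 13

13


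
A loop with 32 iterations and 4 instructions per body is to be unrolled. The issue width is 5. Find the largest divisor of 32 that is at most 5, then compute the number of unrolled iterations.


Largest divisor of 32 <= 5 is 4
New iterations = 32 / 4 = 8

8


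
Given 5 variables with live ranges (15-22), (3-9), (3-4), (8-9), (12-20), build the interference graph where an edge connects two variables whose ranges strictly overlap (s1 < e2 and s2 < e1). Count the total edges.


Check all pairs for overlapping intervals.
Two intervals (s1,e1) and (s2,e2) overlap if s1 < e2 and s2 < e1.
v0 (15-22) vs v1..v4: overlaps v4 -> 1
v1 (3-9) vs v2..v4: overlaps v2, v3 -> 2
v2 (3-4) vs v3..v4: overlaps none -> 0
v3 (8-9) vs v4: overlaps none -> 0
Total overlapping pairs = 1 + 2 + 0 + 0 = 3

3


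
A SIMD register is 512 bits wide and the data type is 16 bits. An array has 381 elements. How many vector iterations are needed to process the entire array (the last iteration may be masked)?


Width = 512 / 16 = 32 elements per vector op
Iterations = ceil(381 / 32) = 12

12


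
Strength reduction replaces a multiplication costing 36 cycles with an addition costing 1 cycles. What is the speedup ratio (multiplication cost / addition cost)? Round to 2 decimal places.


Ratio = mult_cost / add_cost = 36 / 1 = 36.0

36.0


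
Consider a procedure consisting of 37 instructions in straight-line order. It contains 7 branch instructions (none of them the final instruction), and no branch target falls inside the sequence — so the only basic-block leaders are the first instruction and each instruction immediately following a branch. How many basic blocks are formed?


With no in-sequence branch targets, the leaders are the first instruction plus the instruction after each branch.
Number of basic blocks = branches + 1
= 7 + 1 = 8

8


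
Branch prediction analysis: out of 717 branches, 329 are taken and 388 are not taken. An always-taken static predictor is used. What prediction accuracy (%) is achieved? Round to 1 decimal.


Predictor: always-taken
Correct predictions = 329
Accuracy = 329 / 717 * 100 = 45.9%

45.9


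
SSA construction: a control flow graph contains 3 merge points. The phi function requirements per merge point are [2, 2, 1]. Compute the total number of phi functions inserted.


Total phi functions = sum of phi functions at each join node
= 2 + 2 + 1 = 5

5


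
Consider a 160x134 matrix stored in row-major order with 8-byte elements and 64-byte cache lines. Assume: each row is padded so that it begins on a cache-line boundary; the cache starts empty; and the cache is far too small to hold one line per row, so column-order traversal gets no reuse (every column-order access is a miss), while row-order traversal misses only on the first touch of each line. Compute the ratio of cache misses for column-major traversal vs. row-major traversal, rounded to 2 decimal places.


Each row occupies 134 * 8 = 1072 bytes and starts on a line boundary, so it spans ceil(1072 / 64) = 17 cache lines.
Row-major traversal misses (one per line touched): 160 * ceil(134 * 8 / 64) = 2720
Column-major traversal misses (no reuse, every access misses): 160 * 134 = 21440
Ratio = 21440 / 2720 = 7.88

7.88


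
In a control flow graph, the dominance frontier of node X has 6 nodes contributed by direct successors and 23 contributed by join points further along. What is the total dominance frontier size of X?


DF(X) = direct successor contributions + join point contributions
= 6 + 23 = 29

29


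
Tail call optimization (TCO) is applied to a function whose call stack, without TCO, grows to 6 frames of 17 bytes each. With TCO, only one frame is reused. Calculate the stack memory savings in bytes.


Without TCO: 6 * 17 = 102 bytes
With TCO: reuse 1 frame = 17 bytes
Savings = 102 - 17 = 85

85


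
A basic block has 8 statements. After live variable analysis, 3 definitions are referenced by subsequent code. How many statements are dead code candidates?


Dead code = total statements - live definitions
= 8 - 3 = 5

5


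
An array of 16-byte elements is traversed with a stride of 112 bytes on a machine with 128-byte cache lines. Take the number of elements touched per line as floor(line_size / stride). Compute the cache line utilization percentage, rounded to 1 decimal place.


Elements per cache line = floor(128 / 112) = 1
Bytes used = 1 * 16 = 16
Utilization = 16 / 128 * 100 = 12.5%

12.5


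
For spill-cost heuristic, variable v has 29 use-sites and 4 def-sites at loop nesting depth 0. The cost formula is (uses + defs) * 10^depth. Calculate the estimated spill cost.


uses + defs = 29 + 4 = 33
10^0 = 1
Spill cost = 33 * 1 = 33

33


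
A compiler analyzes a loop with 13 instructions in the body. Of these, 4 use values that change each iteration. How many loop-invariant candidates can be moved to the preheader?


Invariant candidates = total - loop-dependent
= 13 - 4 = 9

9


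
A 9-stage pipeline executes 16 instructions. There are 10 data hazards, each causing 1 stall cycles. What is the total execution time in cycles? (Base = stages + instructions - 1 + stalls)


Base cycles = 9 + 16 - 1 = 24
Total stalls = 10 * 1 = 10
Total = 24 + 10 = 34

34


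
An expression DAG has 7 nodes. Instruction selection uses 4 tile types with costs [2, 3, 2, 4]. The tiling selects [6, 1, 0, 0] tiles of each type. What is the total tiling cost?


Total cost = sum(count_i * cost_i)
= 6*2 + 1*3 + 0*2 + 0*4
= 15

15


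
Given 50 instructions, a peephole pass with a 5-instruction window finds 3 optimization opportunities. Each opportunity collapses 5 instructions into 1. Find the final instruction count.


Each match removes 4 instructions.
Total removed = 3 * 4 = 12
Remaining = 50 - 12 = 38

38


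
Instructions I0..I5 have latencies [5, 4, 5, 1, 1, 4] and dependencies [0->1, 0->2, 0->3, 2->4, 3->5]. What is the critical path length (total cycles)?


Compute longest path through dependency graph: dist(Ik) = max over predecessors of dist + latency(Ik).
dist(I0) = latency 5 = 5
dist(I1) = dist(I0) + 4 = 5 + 4 = 9
dist(I2) = dist(I0) + 5 = 5 + 5 = 10
dist(I3) = dist(I0) + 1 = 5 + 1 = 6
dist(I4) = dist(I2) + 1 = 10 + 1 = 11
dist(I5) = dist(I3) + 4 = 6 + 4 = 10
Critical path = max dist = 11

11


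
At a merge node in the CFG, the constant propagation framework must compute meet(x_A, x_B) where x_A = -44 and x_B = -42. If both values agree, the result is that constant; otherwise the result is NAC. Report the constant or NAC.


Meet operation: if both paths give the same constant, result is that constant; if they differ, result is NAC (not-a-constant).
Path A: -44, Path B: -42 -> differ
Result: not-a-constant -> NAC

NAC


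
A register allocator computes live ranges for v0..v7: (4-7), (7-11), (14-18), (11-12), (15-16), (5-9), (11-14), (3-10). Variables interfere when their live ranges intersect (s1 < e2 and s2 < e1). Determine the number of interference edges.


Check all pairs for overlapping intervals.
Two intervals (s1,e1) and (s2,e2) overlap if s1 < e2 and s2 < e1.
v0 (4-7) vs v1..v7: overlaps v5, v7 -> 2
v1 (7-11) vs v2..v7: overlaps v5, v7 -> 2
v2 (14-18) vs v3..v7: overlaps v4 -> 1
v3 (11-12) vs v4..v7: overlaps v6 -> 1
v4 (15-16) vs v5..v7: overlaps none -> 0
v5 (5-9) vs v6..v7: overlaps v7 -> 1
v6 (11-14) vs v7: overlaps none -> 0
Total overlapping pairs = 2 + 2 + 1 + 1 + 0 + 1 + 0 = 7

7


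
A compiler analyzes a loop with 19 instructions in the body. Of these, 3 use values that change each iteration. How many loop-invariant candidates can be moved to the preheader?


Invariant candidates = total - loop-dependent
= 19 - 3 = 16

16


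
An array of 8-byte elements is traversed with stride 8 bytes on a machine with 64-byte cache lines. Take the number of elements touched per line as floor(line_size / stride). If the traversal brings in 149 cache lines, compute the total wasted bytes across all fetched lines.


Elements per line = floor(64 / 8) = 8
Bytes used per line = 8 * 8 = 64
Wasted per line = 64 - 64 = 0
Total wasted = 0 * 149 = 0

0


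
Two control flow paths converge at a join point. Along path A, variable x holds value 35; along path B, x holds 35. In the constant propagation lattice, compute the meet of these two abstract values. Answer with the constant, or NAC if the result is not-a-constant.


Meet operation: if both paths give the same constant, result is that constant; if they differ, result is NAC (not-a-constant).
Path A: 35, Path B: 35 -> equal
Result: constant -> 35

35


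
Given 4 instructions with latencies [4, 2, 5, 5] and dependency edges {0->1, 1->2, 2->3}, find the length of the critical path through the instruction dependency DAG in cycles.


Compute longest path through dependency graph: dist(Ik) = max over predecessors of dist + latency(Ik).
dist(I0) = latency 4 = 4
dist(I1) = dist(I0) + 2 = 4 + 2 = 6
dist(I2) = dist(I1) + 5 = 6 + 5 = 11
dist(I3) = dist(I2) + 5 = 11 + 5 = 16
Critical path = max dist = 16

16


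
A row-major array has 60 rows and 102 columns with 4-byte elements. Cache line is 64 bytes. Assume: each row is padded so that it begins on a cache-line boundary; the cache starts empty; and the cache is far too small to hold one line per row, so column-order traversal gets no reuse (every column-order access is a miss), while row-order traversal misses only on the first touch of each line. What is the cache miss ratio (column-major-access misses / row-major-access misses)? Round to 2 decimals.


Each row occupies 102 * 4 = 408 bytes and starts on a line boundary, so it spans ceil(408 / 64) = 7 cache lines.
Row-major traversal misses (one per line touched): 60 * ceil(102 * 4 / 64) = 420
Column-major traversal misses (no reuse, every access misses): 60 * 102 = 6120
Ratio = 6120 / 420 = 14.57

14.57
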